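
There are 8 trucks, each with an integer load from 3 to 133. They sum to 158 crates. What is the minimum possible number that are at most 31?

Let j be the number exceeding 31. Then the total is ≥ 32·j + 3·(8 − j) = 24 + 29j.
So 29j ≤ 134 and j ≤ 4; hence at least 8 − 4 = 4 are ≤ 31.
Exactly 4 works: 4 values at 3 and 4 at 32 total 140; raise one of the low values by 18 (still ≤ 31) to hit 158.

4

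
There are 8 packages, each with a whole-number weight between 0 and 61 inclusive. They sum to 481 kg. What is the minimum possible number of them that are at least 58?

7

Suppose at most 8 − j of them reach 58; then j values are ≤ 57 and the rest ≤ 61.
The total is then ≤ 57·j + 61·(8 − j) = 488 − 4j. For this to be ≥ 481 we need j ≤ 1, so at least 8 − 1 = 7 must reach 58.
Exactly 7 works: 7 values at 61 and 1 at 57 total 484; lower one of the high values by 3 (still ≥ 58) to hit 481.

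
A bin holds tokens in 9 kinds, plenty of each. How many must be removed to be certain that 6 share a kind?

In the worst case you draw 5 of each of the 9 kinds: 9 × 5 = 45.
One more forces 6 of some kind, so 45 + 1 = 46.

46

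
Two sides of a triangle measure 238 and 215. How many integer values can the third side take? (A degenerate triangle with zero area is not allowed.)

The triangle inequality gives |238 − 215| < c < 238 + 215, i.e. 23 < c < 453.
So c can be any integer from 24 to 452: 429 values.

429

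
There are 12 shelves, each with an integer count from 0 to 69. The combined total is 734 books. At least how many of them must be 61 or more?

2

If only k of them are at least 61, the other 12 − k are at most 60, so the total is at most k·69 + (12 − k)·60.
This must reach 734, so k·69 + (12 − k)·60 ≥ 734, giving k ≥ 2.
Exactly 2 works: 2 values at 69 and 10 at 60 total 738; lower one of the high values by 4 (still ≥ 61) to hit 734.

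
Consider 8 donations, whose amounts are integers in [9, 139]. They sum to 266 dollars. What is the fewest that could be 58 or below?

5

Each value above 58 is at least 59, contributing at least 59 − 9 = 50 above the floor 9.
The sum exceeds the floor total 72 by 194, so at most ⌊194/50⌋ = 3 exceed 58, and at least 5 are ≤ 58.
Exactly 5 works: 5 values at 9 and 3 at 59 total 222; raise one of the low values by 44 (still ≤ 58) to hit 266.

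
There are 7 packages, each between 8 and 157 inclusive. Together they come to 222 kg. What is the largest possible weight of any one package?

157

Maximizing one value means minimizing the remaining 6.
The other 6 contribute at least 6 × 8 = 48, leaving at most 222 − 48 = 174.
But each package is capped at 157, so the maximum is 157.
Achievable: one at 157 and the other 6 totalling 65, which fits since 6 × 8 ≤ 65 ≤ 6 × 157.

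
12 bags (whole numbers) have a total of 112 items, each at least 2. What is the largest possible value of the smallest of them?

9

The 12 values sum to 112, so their minimum is at most ⌊112/12⌋ = 9.
Taking 8 copies of 9 and 4 copies of 10 gives exactly 112, so 9 is attained.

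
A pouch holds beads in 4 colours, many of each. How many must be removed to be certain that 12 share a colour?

45

You could draw 11 of every colour without reaching 12 of any — 44 in all.
One more forces 12 of some colour, so 44 + 1 = 45.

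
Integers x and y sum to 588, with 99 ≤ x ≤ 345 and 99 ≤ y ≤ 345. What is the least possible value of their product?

83835

xy = x(588 − x) is concave in x, so over [243, 345] it is minimized at an endpoint.
The extreme feasible split is x = 243, y = 345, giving xy = 83835.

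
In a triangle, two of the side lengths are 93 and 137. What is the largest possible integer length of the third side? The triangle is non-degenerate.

229

The third side must be less than 93 + 137 = 230.
The largest integer below 230 is 229.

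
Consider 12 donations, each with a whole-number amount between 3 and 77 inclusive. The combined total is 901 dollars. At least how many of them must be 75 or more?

Suppose at most 12 − j of them reach 75; then j values are ≤ 74 and the rest ≤ 77.
The total is then ≤ 74·j + 77·(12 − j) = 924 − 3j. For this to be ≥ 901 we need j ≤ 7, so at least 12 − 7 = 5 must reach 75.
Exactly 5 works: 5 values at 77 and 7 at 74 total 903; lower one of the high values by 2 (still ≥ 75) to hit 901.

5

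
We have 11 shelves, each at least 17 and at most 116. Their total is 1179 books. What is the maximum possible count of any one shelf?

116

Maximizing one value means minimizing the remaining 10.
The other 10 contribute at least 10 × 17 = 170, leaving at most 1179 − 170 = 1009.
But each shelf is capped at 116, so the maximum is 116.
Achievable: one at 116 and the other 10 totalling 1063, which fits since 10 × 17 ≤ 1063 ≤ 10 × 116.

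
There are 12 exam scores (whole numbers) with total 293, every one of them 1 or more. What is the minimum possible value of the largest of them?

Some value must be at least ⌈293/12⌉ = 25, since 12 × 24 = 288 < 293.
Taking 7 copies of 24 and 5 copies of 25 gives exactly 293, so 25 is attained.

25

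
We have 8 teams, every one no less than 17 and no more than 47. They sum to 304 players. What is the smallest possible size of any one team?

To make one team as small as possible, make the other 7 as large as possible.
The other 7 can take up 7 × 47 = 329 ≥ 304 − 17, so one team can sit at its floor of 17.
Achievable: one at 17 and the other 7 totalling 287, which fits since 7 × 17 ≤ 287 ≤ 7 × 47.

17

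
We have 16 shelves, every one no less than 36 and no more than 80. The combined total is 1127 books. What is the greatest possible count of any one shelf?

80

Maximizing one value means minimizing the remaining 15.
The other 15 contribute at least 15 × 36 = 540, leaving at most 1127 − 540 = 587.
But each shelf is capped at 80, so the maximum is 80.
Achievable: one at 80 and the other 15 totalling 1047, which fits since 15 × 36 ≤ 1047 ≤ 15 × 80.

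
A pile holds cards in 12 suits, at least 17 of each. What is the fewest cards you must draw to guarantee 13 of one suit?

145

In the worst case you draw 12 of each of the 12 suits: 12 × 12 = 144.
One more forces 13 of some suit, so 144 + 1 = 145.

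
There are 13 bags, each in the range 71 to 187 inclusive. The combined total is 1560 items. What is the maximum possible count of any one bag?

Maximizing one value means minimizing the remaining 12.
The other 12 contribute at least 12 × 71 = 852, leaving at most 1560 − 852 = 708.
But each bag is capped at 187, so the maximum is 187.
Achievable: one at 187 and the other 12 totalling 1373, which fits since 12 × 71 ≤ 1373 ≤ 12 × 187.

187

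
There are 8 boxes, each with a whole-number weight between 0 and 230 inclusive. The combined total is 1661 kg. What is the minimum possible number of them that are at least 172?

5

Suppose at most 8 − j of them reach 172; then j values are ≤ 171 and the rest ≤ 230.
The total is then ≤ 171·j + 230·(8 − j) = 1840 − 59j. For this to be ≥ 1661 we need j ≤ 3, so at least 8 − 3 = 5 must reach 172.
Exactly 5 works: 5 values at 230 and 3 at 171 total 1663; lower one of the high values by 2 (still ≥ 172) to hit 1661.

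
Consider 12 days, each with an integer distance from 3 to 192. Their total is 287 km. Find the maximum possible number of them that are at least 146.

With k values at 146 or above and the rest at least 3, the sum is at least 36 + 143k.
Since the sum is 287, we need 143k ≤ 251, i.e. k ≤ 1.
k = 1 is achieved by 1 value at 146 and 11 at 3, total 179; add 108 to one value (staying below 146) to reach 287.

1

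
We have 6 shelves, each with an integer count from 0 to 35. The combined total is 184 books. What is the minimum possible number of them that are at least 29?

3

Suppose at most 6 − j of them reach 29; then j values are ≤ 28 and the rest ≤ 35.
The total is then ≤ 28·j + 35·(6 − j) = 210 − 7j. For this to be ≥ 184 we need j ≤ 3, so at least 6 − 3 = 3 must reach 29.
Exactly 3 works: 3 values at 35 and 3 at 28 total 189; lower one of the high values by 5 (still ≥ 29) to hit 184.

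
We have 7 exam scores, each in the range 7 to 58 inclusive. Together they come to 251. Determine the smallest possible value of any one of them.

7

To make one score as small as possible, make the other 6 as large as possible.
The other 6 can take up 6 × 58 = 348 ≥ 251 − 7, so one score can sit at its floor of 7.
Achievable: one at 7 and the other 6 totalling 244, which fits since 6 × 7 ≤ 244 ≤ 6 × 58.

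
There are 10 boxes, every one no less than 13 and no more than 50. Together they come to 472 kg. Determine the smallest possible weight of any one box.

22

Minimizing one value means maximizing the remaining 9.
The other 9 contribute at most 9 × 50 = 450, leaving at least 472 − 450 = 22.
Since 22 ≥ 13, this is achievable: one at 22 and 9 at 50.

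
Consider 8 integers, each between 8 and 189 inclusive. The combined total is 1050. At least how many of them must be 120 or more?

Suppose at most 8 − j of them reach 120; then j values are ≤ 119 and the rest ≤ 189.
The total is then ≤ 119·j + 189·(8 − j) = 1512 − 70j. For this to be ≥ 1050 we need j ≤ 6, so at least 8 − 6 = 2 must reach 120.
Exactly 2 works: 2 values at 189 and 6 at 119 total 1092; lower one of the high values by 42 (still ≥ 120) to hit 1050.

2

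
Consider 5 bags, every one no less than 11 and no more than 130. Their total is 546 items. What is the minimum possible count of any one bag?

To make one bag as small as possible, make the other 4 as large as possible.
The other 4 contribute at most 4 × 130 = 520, leaving at least 546 − 520 = 26.
Since 26 ≥ 11, this is achievable: one at 26 and 4 at 130.

26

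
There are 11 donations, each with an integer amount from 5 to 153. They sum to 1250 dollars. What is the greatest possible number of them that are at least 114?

10

If k of the values are ≥ 114, the total is ≥ 114k + 5(11 − k).
Setting 114k + 5(11 − k) ≤ 1250 gives 109k ≤ 1195, so k ≤ 10.
k = 10 is achieved by 10 values at 114 and 1 at 5, total 1145; add 105 to one value (staying below 114) to reach 1250.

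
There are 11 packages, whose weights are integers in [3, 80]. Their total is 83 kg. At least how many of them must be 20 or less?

9

If only k of them are at most 20, the other 11 − k are at least 21, so the total is at least (11 − k)·21 + k·3.
This is ≤ 83, so (11 − k)·21 + 3k ≤ 83, which gives k ≥ 9.
Exactly 9 works: 9 values at 3 and 2 at 21 total 69; raise one of the low values by 14 (still ≤ 20) to hit 83.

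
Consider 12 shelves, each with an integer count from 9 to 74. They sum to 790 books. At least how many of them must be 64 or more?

Suppose at most 12 − j of them reach 64; then j values are ≤ 63 and the rest ≤ 74.
The total is then ≤ 63·j + 74·(12 − j) = 888 − 11j. For this to be ≥ 790 we need j ≤ 8, so at least 12 − 8 = 4 must reach 64.
Exactly 4 works: 4 values at 74 and 8 at 63 total 800; lower one of the high values by 10 (still ≥ 64) to hit 790.

4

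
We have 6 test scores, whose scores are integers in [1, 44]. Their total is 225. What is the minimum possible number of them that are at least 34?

If only k of them are at least 34, the other 6 − k are at most 33, so the total is at most k·44 + (6 − k)·33.
This must reach 225, so k·44 + (6 − k)·33 ≥ 225, giving k ≥ 3.
Exactly 3 works: 3 values at 44 and 3 at 33 total 231; lower one of the high values by 6 (still ≥ 34) to hit 225.

3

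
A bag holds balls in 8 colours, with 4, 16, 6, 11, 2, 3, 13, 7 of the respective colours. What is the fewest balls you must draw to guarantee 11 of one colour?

53

In the worst case you take as many as possible of each colour without reaching 11: 4 + 10 + 6 + 10 + 2 + 3 + 10 + 7 = 52.
The next one must give 11 of some colour, so 52 + 1 = 53.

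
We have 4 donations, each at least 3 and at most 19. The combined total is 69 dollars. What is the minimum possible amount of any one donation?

12

Minimizing one value means maximizing the remaining 3.
The other 3 contribute at most 3 × 19 = 57, leaving at least 69 − 57 = 12.
Since 12 ≥ 3, this is achievable: one at 12 and 3 at 19.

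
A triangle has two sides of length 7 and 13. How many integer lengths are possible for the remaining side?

13

The triangle inequality gives |7 − 13| < c < 7 + 13, i.e. 6 < c < 20.
So c can be any integer from 7 to 19: 13 values.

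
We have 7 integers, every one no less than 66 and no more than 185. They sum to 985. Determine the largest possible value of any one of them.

Maximizing one value means minimizing the remaining 6.
The other 6 contribute at least 6 × 66 = 396, leaving at most 985 − 396 = 589.
But each integer is capped at 185, so the maximum is 185.
Achievable: one at 185 and the other 6 totalling 800, which fits since 6 × 66 ≤ 800 ≤ 6 × 185.

185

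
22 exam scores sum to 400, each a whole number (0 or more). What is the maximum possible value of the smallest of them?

If every one of the 22 were at least 19, the total would be at least 22 × 19 = 418 > 400.
Achievable: 18 of them at 18 and 4 at 19 total 400.

18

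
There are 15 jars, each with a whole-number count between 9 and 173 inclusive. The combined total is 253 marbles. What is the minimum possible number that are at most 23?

Let j be the number exceeding 23. Then the total is ≥ 24·j + 9·(15 − j) = 135 + 15j.
So 15j ≤ 118 and j ≤ 7; hence at least 15 − 7 = 8 are ≤ 23.
Exactly 8 works: 8 values at 9 and 7 at 24 total 240; raise one of the low values by 13 (still ≤ 23) to hit 253.

8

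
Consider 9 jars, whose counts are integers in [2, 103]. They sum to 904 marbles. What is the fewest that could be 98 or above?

6

If only k of them are at least 98, the other 9 − k are at most 97, so the total is at most k·103 + (9 − k)·97.
This must reach 904, so k·103 + (9 − k)·97 ≥ 904, giving k ≥ 6.
Exactly 6 works: 6 values at 103 and 3 at 97 total 909; lower one of the high values by 5 (still ≥ 98) to hit 904.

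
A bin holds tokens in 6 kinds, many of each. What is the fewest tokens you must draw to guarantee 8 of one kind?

43

You could draw 7 of every kind without reaching 8 of any — 42 in all.
One more forces 8 of some kind, so 42 + 1 = 43.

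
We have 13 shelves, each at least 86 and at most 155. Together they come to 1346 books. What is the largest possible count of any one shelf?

Maximizing one value means minimizing the remaining 12.
The other 12 contribute at least 12 × 86 = 1032, leaving at most 1346 − 1032 = 314.
But each shelf is capped at 155, so the maximum is 155.
Achievable: one at 155 and the other 12 totalling 1191, which fits since 12 × 86 ≤ 1191 ≤ 12 × 155.

155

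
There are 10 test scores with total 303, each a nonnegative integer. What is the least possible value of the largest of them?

The 10 values sum to 303, so their maximum is at least ⌈303/10⌉ = 31.
Taking 7 copies of 30 and 3 copies of 31 gives exactly 303, so 31 is attained.

31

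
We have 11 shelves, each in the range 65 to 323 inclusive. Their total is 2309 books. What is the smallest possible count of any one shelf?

65

Minimizing one value means maximizing the remaining 10.
The other 10 can take up 10 × 323 = 3230 ≥ 2309 − 65, so one shelf can sit at its floor of 65.
Achievable: one at 65 and the other 10 totalling 2244, which fits since 10 × 65 ≤ 2244 ≤ 10 × 323.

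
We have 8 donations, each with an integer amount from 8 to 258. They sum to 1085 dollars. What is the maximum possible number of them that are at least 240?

4

If k of the values are ≥ 240, the total is ≥ 240k + 8(8 − k).
Setting 240k + 8(8 − k) ≤ 1085 gives 232k ≤ 1021, so k ≤ 4.
k = 4 is achieved by 4 values at 240 and 4 at 8, total 992; add 93 to one value (staying below 240) to reach 1085.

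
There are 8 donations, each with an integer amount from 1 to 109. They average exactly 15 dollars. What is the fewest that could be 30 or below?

The total is 8 × 15 = 120.
Each value above 30 is at least 31, contributing at least 31 − 1 = 30 above the floor 1.
The sum exceeds the floor total 8 by 112, so at most ⌊112/30⌋ = 3 exceed 30, and at least 5 are ≤ 30.
Exactly 5 works: 5 values at 1 and 3 at 31 total 98; raise one of the low values by 22 (still ≤ 30) to hit 120.

5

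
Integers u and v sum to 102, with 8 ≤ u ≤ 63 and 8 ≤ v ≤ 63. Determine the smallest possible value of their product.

2457

Since u + v is fixed, pushing one of them to its bound minimizes the product.
At the endpoint u = 39, v = 102 − 39 = 63, so uv = 39 × 63 = 2457.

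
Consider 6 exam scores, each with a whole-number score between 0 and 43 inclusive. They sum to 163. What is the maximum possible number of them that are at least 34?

4

If k of the values are ≥ 34, the total is ≥ 34k + 0(6 − k).
Setting 34k + 0(6 − k) ≤ 163 gives 34k ≤ 163, so k ≤ 4.
k = 4 is achieved by 4 values at 34 and 2 at 0, total 136; add 27 to one value (staying below 34) to reach 163.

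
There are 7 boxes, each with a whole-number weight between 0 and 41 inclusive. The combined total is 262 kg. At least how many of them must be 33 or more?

If only k of them are at least 33, the other 7 − k are at most 32, so the total is at most k·41 + (7 − k)·32.
This must reach 262, so k·41 + (7 − k)·32 ≥ 262, giving k ≥ 5.
Exactly 5 works: 5 values at 41 and 2 at 32 total 269; lower one of the high values by 7 (still ≥ 33) to hit 262.

5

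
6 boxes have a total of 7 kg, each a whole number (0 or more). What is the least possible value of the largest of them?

2

The average is 7/6 > 1, so not all 6 can be 1 or less; the largest is ≥ 2.
Equality holds with 1 value of 2 and 5 values of 1.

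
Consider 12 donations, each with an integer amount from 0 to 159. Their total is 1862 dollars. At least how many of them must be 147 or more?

If only k of them are at least 147, the other 12 − k are at most 146, so the total is at most k·159 + (12 − k)·146.
This must reach 1862, so k·159 + (12 − k)·146 ≥ 1862, giving k ≥ 9.
Exactly 9 works: 9 values at 159 and 3 at 146 total 1869; lower one of the high values by 7 (still ≥ 147) to hit 1862.

9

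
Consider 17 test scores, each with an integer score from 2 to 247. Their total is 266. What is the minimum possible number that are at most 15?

Let j be the number exceeding 15. Then the total is ≥ 16·j + 2·(17 − j) = 34 + 14j.
So 14j ≤ 232 and j ≤ 16; hence at least 17 − 16 = 1 are ≤ 15.
Exactly 1 works: 1 value at 2 and 16 at 16 total 258; raise one of the low values by 8 (still ≤ 15) to hit 266.

1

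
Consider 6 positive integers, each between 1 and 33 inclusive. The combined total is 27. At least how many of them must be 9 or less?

If only k of them are at most 9, the other 6 − k are at least 10, so the total is at least (6 − k)·10 + k·1.
This is ≤ 27, so (6 − k)·10 + 1k ≤ 27, which gives k ≥ 4.
Exactly 4 works: 4 values at 1 and 2 at 10 total 24; raise one of the low values by 3 (still ≤ 9) to hit 27.

4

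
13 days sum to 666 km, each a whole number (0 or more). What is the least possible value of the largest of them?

The 13 values sum to 666, so their maximum is at least ⌈666/13⌉ = 52.
Equality holds with 3 values of 52 and 10 values of 51.

52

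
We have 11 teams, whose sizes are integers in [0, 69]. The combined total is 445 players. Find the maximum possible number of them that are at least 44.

10

With k values at 44 or above and the rest at least 0, the sum is at least 0 + 44k.
Since the sum is 445, we need 44k ≤ 445, i.e. k ≤ 10.
k = 10 is achieved by 10 values at 44 and 1 at 0, total 440; add 5 to one value (staying below 44) to reach 445.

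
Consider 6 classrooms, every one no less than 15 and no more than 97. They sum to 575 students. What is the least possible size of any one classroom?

Minimizing one value means maximizing the remaining 5.
The other 5 contribute at most 5 × 97 = 485, leaving at least 575 − 485 = 90.
Since 90 ≥ 15, this is achievable: one at 90 and 5 at 97.

90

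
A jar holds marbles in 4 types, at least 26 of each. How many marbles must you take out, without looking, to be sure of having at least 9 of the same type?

You could draw 8 of every type without reaching 9 of any — 32 in all.
One more forces 9 of some type, so 32 + 1 = 33.

33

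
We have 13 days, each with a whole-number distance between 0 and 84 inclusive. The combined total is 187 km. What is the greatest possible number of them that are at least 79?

If k of the values are ≥ 79, the total is ≥ 79k + 0(13 − k).
Setting 79k + 0(13 − k) ≤ 187 gives 79k ≤ 187, so k ≤ 2.
k = 2 is achieved by 2 values at 79 and 11 at 0, total 158; add 29 to one value (staying below 79) to reach 187.

2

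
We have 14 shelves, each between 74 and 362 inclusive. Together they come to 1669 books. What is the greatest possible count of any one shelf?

362

Maximizing one value means minimizing the remaining 13.
The other 13 contribute at least 13 × 74 = 962, leaving at most 1669 − 962 = 707.
But each shelf is capped at 362, so the maximum is 362.
Achievable: one at 362 and the other 13 totalling 1307, which fits since 13 × 74 ≤ 1307 ≤ 13 × 362.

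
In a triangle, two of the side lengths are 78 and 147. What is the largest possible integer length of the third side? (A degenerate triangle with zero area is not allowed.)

The third side must be less than 78 + 147 = 225.
The largest integer below 225 is 224.

224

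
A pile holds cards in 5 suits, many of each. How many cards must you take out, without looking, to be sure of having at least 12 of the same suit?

In the worst case you draw 11 of each of the 5 suits: 5 × 11 = 55.
One more forces 12 of some suit, so 55 + 1 = 56.

56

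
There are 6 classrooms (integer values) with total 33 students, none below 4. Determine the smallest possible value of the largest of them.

The average is 33/6 > 5, so not all 6 can be 5 or less; the largest is ≥ 6.
Taking 3 copies of 5 and 3 copies of 6 gives exactly 33, so 6 is attained.

6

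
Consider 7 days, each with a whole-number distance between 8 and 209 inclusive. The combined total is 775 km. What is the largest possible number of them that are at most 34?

3

Suppose k of them are at most 34. Those contribute at most 34 each and the rest at most 209 each.
So the total is at most 34k + 209(7 − k) = 1463 − 175k. This must still be ≥ 775, so k ≤ 3.
k = 3 is achieved by 3 values at 34 and 4 at 209, total 938; lower one of the 209's by 163 (still > 34) to reach 775.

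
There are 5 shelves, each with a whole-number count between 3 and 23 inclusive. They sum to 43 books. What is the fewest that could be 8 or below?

Let j be the number exceeding 8. Then the total is ≥ 9·j + 3·(5 − j) = 15 + 6j.
So 6j ≤ 28 and j ≤ 4; hence at least 5 − 4 = 1 are ≤ 8.
Exactly 1 works: 1 value at 3 and 4 at 9 total 39; raise one of the low values by 4 (still ≤ 8) to hit 43.

1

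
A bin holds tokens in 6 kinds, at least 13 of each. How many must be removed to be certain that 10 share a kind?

In the worst case you draw 9 of each of the 6 kinds: 6 × 9 = 54.
One more forces 10 of some kind, so 54 + 1 = 55.

55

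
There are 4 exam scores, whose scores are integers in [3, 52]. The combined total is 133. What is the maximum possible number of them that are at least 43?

With k values at 43 or above and the rest at least 3, the sum is at least 12 + 40k.
Since the sum is 133, we need 40k ≤ 121, i.e. k ≤ 3.
k = 3 is achieved by 3 values at 43 and 1 at 3, total 132; add 1 to one value (staying below 43) to reach 133.

3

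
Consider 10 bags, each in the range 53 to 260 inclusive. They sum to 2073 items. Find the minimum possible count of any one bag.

53

Minimizing one value means maximizing the remaining 9.
The other 9 can take up 9 × 260 = 2340 ≥ 2073 − 53, so one bag can sit at its floor of 53.
Achievable: one at 53 and the other 9 totalling 2020, which fits since 9 × 53 ≤ 2020 ≤ 9 × 260.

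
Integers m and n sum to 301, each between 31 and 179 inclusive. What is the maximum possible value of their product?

With m + n fixed, mn peaks when the two are closest together.
Taking m = 150 and n = 151 (both in [31, 179]) gives mn = 22650.

22650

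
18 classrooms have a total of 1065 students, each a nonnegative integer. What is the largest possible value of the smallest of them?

The 18 values sum to 1065, so their minimum is at most ⌊1065/18⌋ = 59.
Equality holds with 15 values of 59 and 3 values of 60.

59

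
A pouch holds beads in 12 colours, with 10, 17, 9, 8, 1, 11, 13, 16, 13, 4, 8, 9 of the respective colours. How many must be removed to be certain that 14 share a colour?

In the worst case you take as many as possible of each colour without reaching 14: 10 + 13 + 9 + 8 + 1 + 11 + 13 + 13 + 13 + 4 + 8 + 9 = 112.
The next one must give 14 of some colour, so 112 + 1 = 113.

113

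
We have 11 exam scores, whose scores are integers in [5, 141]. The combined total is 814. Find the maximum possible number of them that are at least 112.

7

Suppose k of them are at least 112. Those contribute at least 112 each and the other 11 − k at least 5 each.
So the total is at least 112k + 5(11 − k) = 55 + 107k. This must be ≤ 814, giving k ≤ 7.
k = 7 is achieved by 7 values at 112 and 4 at 5, total 804; add 10 to one value (staying below 112) to reach 814.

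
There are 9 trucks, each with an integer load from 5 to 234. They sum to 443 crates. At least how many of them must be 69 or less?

Let j be the number exceeding 69. Then the total is ≥ 70·j + 5·(9 − j) = 45 + 65j.
So 65j ≤ 398 and j ≤ 6; hence at least 9 − 6 = 3 are ≤ 69.
Exactly 3 works: 3 values at 5 and 6 at 70 total 435; raise one of the low values by 8 (still ≤ 69) to hit 443.

3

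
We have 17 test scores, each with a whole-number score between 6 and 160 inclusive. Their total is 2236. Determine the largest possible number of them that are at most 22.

3

Suppose k of them are at most 22. Those contribute at most 22 each and the rest at most 160 each.
So the total is at most 22k + 160(17 − k) = 2720 − 138k. This must still be ≥ 2236, so k ≤ 3.
k = 3 is achieved by 3 values at 22 and 14 at 160, total 2306; lower one of the 160's by 70 (still > 22) to reach 2236.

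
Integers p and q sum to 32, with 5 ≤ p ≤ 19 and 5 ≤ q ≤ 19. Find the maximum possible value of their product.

256

pq = p(32 − p) is maximized when p is as near 32/2 as the bounds allow.
Taking p = 16 and q = 16 (both in [5, 19]) gives pq = 256.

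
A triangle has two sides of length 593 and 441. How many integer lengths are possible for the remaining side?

The triangle inequality gives |593 − 441| < c < 593 + 441, i.e. 152 < c < 1034.
So c can be any integer from 153 to 1033: 881 values.

881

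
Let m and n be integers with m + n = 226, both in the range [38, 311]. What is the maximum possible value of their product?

For a fixed sum, the product mn is largest when m and n are as close as possible.
Taking m = 113 and n = 113 (both in [38, 311]) gives mn = 12769.

12769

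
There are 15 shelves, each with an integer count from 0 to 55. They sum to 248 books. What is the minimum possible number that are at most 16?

Let j be the number exceeding 16. Then the total is ≥ 17·j + 0·(15 − j) = 0 + 17j.
So 17j ≤ 248 and j ≤ 14; hence at least 15 − 14 = 1 are ≤ 16.
Exactly 1 works: 1 value at 0 and 14 at 17 total 238; raise one of the low values by 10 (still ≤ 16) to hit 248.

1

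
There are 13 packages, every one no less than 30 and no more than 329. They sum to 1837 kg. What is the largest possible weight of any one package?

Maximizing one value means minimizing the remaining 12.
The other 12 contribute at least 12 × 30 = 360, leaving at most 1837 − 360 = 1477.
But each package is capped at 329, so the maximum is 329.
Achievable: one at 329 and the other 12 totalling 1508, which fits since 12 × 30 ≤ 1508 ≤ 12 × 329.

329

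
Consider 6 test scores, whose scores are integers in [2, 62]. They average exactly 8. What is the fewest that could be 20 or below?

5

The total is 6 × 8 = 48.
If only k of them are at most 20, the other 6 − k are at least 21, so the total is at least (6 − k)·21 + k·2.
This is ≤ 48, so (6 − k)·21 + 2k ≤ 48, which gives k ≥ 5.
Exactly 5 works: 5 values at 2 and 1 at 21 total 31; raise one of the low values by 17 (still ≤ 20) to hit 48.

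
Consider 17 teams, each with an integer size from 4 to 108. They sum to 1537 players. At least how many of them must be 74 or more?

9

Each value short of 74 is at most 73, costing at least 108 − 73 = 35 against the maximum total of 1836.
We can afford to lose at most 1836 − 1537 = 299, so at most ⌊299/35⌋ = 8 fall short, and at least 9 are ≥ 74.
Exactly 9 works: 9 values at 108 and 8 at 73 total 1556; lower one of the high values by 19 (still ≥ 74) to hit 1537.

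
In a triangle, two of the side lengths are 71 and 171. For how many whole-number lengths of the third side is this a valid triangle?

The triangle inequality gives |71 − 171| < c < 71 + 171, i.e. 100 < c < 242.
So c can be any integer from 101 to 241: 141 values.

141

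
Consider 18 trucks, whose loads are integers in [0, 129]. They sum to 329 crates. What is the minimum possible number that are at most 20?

Each value above 20 is at least 21, contributing at least 21 − 0 = 21 above the floor 0.
The sum exceeds the floor total 0 by 329, so at most ⌊329/21⌋ = 15 exceed 20, and at least 3 are ≤ 20.
Exactly 3 works: 3 values at 0 and 15 at 21 total 315; raise one of the low values by 14 (still ≤ 20) to hit 329.

3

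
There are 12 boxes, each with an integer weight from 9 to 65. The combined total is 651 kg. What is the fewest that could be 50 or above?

4

Each value short of 50 is at most 49, costing at least 65 − 49 = 16 against the maximum total of 780.
We can afford to lose at most 780 − 651 = 129, so at most ⌊129/16⌋ = 8 fall short, and at least 4 are ≥ 50.
Exactly 4 works: 4 values at 65 and 8 at 49 total 652; lower one of the high values by 1 (still ≥ 50) to hit 651.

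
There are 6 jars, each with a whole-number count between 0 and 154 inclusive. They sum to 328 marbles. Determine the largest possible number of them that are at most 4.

3

Suppose k of them are at most 4. Those contribute at most 4 each and the rest at most 154 each.
So the total is at most 4k + 154(6 − k) = 924 − 150k. This must still be ≥ 328, so k ≤ 3.
k = 3 is achieved by 3 values at 4 and 3 at 154, total 474; lower one of the 154's by 146 (still > 4) to reach 328.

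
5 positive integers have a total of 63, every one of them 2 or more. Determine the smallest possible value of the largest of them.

Some value must be at least ⌈63/5⌉ = 13, since 5 × 12 = 60 < 63.
Equality holds with 3 values of 13 and 2 values of 12.

13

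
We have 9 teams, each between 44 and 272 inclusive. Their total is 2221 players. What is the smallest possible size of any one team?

To make one team as small as possible, make the other 8 as large as possible.
The other 8 contribute at most 8 × 272 = 2176, leaving at least 2221 − 2176 = 45.
Since 45 ≥ 44, this is achievable: one at 45 and 8 at 272.

45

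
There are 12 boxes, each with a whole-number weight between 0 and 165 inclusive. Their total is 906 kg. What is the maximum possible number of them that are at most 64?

Suppose k of them are at most 64. Those contribute at most 64 each and the rest at most 165 each.
So the total is at most 64k + 165(12 − k) = 1980 − 101k. This must still be ≥ 906, so k ≤ 10.
k = 10 is achieved by 10 values at 64 and 2 at 165, total 970; lower one of the 165's by 64 (still > 64) to reach 906.

10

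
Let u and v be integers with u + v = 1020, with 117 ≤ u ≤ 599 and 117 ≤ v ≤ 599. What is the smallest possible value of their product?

252179

Since u + v is fixed, pushing one of them to its bound minimizes the product.
At the endpoint u = 421, v = 1020 − 421 = 599, so uv = 421 × 599 = 252179.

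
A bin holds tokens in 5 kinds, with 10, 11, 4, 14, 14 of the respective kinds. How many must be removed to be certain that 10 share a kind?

In the worst case you take as many as possible of each kind without reaching 10: 9 + 9 + 4 + 9 + 9 = 40.
The next one must give 10 of some kind, so 40 + 1 = 41.

41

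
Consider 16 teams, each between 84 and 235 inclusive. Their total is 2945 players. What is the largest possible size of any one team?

Maximizing one value means minimizing the remaining 15.
The other 15 contribute at least 15 × 84 = 1260, leaving at most 2945 − 1260 = 1685.
But each team is capped at 235, so the maximum is 235.
Achievable: one at 235 and the other 15 totalling 2710, which fits since 15 × 84 ≤ 2710 ≤ 15 × 235.

235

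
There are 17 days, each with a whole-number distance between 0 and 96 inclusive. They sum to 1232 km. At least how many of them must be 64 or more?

Each value short of 64 is at most 63, costing at least 96 − 63 = 33 against the maximum total of 1632.
We can afford to lose at most 1632 − 1232 = 400, so at most ⌊400/33⌋ = 12 fall short, and at least 5 are ≥ 64.
Exactly 5 works: 5 values at 96 and 12 at 63 total 1236; lower one of the high values by 4 (still ≥ 64) to hit 1232.

5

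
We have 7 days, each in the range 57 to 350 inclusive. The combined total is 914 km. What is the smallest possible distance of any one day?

To make one day as small as possible, make the other 6 as large as possible.
The other 6 can take up 6 × 350 = 2100 ≥ 914 − 57, so one day can sit at its floor of 57.
Achievable: one at 57 and the other 6 totalling 857, which fits since 6 × 57 ≤ 857 ≤ 6 × 350.

57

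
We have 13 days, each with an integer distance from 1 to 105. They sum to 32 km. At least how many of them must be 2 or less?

4

Each value above 2 is at least 3, contributing at least 3 − 1 = 2 above the floor 1.
The sum exceeds the floor total 13 by 19, so at most ⌊19/2⌋ = 9 exceed 2, and at least 4 are ≤ 2.
Exactly 4 works: 4 values at 1 and 9 at 3 total 31; raise one of the low values by 1 (still ≤ 2) to hit 32.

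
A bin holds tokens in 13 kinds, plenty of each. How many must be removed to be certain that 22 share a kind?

In the worst case you draw 21 of each of the 13 kinds: 13 × 21 = 273.
One more forces 22 of some kind, so 273 + 1 = 274.

274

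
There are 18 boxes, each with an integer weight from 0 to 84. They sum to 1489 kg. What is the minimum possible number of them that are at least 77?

Suppose at most 18 − j of them reach 77; then j values are ≤ 76 and the rest ≤ 84.
The total is then ≤ 76·j + 84·(18 − j) = 1512 − 8j. For this to be ≥ 1489 we need j ≤ 2, so at least 18 − 2 = 16 must reach 77.
Exactly 16 works: 16 values at 84 and 2 at 76 total 1496; lower one of the high values by 7 (still ≥ 77) to hit 1489.

16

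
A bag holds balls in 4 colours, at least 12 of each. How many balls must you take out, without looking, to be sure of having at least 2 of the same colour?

5

You could draw 1 of every colour without reaching 2 of any — 4 in all.
One more forces 2 of some colour, so 4 + 1 = 5.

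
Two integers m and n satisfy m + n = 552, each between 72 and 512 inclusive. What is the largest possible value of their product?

For a fixed sum, the product mn is largest when m and n are as close as possible.
Taking m = 276 and n = 276 (both in [72, 512]) gives mn = 76176.

76176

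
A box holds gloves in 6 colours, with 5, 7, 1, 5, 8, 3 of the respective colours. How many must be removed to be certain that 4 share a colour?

In the worst case you take as many as possible of each colour without reaching 4: 3 + 3 + 1 + 3 + 3 + 3 = 16.
The next one must give 4 of some colour, so 16 + 1 = 17.

17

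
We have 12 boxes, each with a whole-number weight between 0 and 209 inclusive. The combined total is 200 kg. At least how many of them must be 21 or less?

Let j be the number exceeding 21. Then the total is ≥ 22·j + 0·(12 − j) = 0 + 22j.
So 22j ≤ 200 and j ≤ 9; hence at least 12 − 9 = 3 are ≤ 21.
Exactly 3 works: 3 values at 0 and 9 at 22 total 198; raise one of the low values by 2 (still ≤ 21) to hit 200.

3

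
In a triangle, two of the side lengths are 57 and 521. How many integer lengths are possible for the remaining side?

The triangle inequality gives |57 − 521| < c < 57 + 521, i.e. 464 < c < 578.
So c can be any integer from 465 to 577: 113 values.

113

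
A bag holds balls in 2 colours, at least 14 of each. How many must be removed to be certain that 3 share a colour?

You could draw 2 of every colour without reaching 3 of any — 4 in all.
One more forces 3 of some colour, so 4 + 1 = 5.

5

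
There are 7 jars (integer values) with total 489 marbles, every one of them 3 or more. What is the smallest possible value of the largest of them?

70

If every one of the 7 were at most 69, the total would be at most 7 × 69 = 483 < 489.
Taking 1 copy of 69 and 6 copies of 70 gives exactly 489, so 70 is attained.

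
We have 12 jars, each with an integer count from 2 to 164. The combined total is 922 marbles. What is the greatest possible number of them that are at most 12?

Suppose k of them are at most 12. Those contribute at most 12 each and the rest at most 164 each.
So the total is at most 12k + 164(12 − k) = 1968 − 152k. This must still be ≥ 922, so k ≤ 6.
k = 6 is achieved by 6 values at 12 and 6 at 164, total 1056; lower one of the 164's by 134 (still > 12) to reach 922.

6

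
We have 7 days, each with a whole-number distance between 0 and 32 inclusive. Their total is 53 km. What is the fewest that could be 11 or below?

Let j be the number exceeding 11. Then the total is ≥ 12·j + 0·(7 − j) = 0 + 12j.
So 12j ≤ 53 and j ≤ 4; hence at least 7 − 4 = 3 are ≤ 11.
Exactly 3 works: 3 values at 0 and 4 at 12 total 48; raise one of the low values by 5 (still ≤ 11) to hit 53.

3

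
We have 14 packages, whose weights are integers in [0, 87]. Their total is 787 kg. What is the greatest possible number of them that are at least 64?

12

If k of the values are ≥ 64, the total is ≥ 64k + 0(14 − k).
Setting 64k + 0(14 − k) ≤ 787 gives 64k ≤ 787, so k ≤ 12.
k = 12 is achieved by 12 values at 64 and 2 at 0, total 768; add 19 to one value (staying below 64) to reach 787.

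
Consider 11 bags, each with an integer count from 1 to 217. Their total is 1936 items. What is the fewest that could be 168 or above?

If only k of them are at least 168, the other 11 − k are at most 167, so the total is at most k·217 + (11 − k)·167.
This must reach 1936, so k·217 + (11 − k)·167 ≥ 1936, giving k ≥ 2.
Exactly 2 works: 2 values at 217 and 9 at 167 total 1937; lower one of the high values by 1 (still ≥ 168) to hit 1936.

2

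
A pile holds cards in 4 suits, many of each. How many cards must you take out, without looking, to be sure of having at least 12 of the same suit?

45

In the worst case you draw 11 of each of the 4 suits: 4 × 11 = 44.
One more forces 12 of some suit, so 44 + 1 = 45.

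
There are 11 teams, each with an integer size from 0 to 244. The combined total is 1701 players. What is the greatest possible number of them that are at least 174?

9

With k values at 174 or above and the rest at least 0, the sum is at least 0 + 174k.
Since the sum is 1701, we need 174k ≤ 1701, i.e. k ≤ 9.
k = 9 is achieved by 9 values at 174 and 2 at 0, total 1566; add 135 to one value (staying below 174) to reach 1701.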